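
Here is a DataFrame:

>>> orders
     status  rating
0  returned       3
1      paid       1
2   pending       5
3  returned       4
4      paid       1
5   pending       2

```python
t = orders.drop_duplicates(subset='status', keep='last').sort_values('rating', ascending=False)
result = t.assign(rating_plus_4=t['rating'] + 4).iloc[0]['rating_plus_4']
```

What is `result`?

8

drop duplicate status (keep=last):
     status  rating
3  returned       4
4      paid       1
5   pending       2
sort by rating descending:
     status  rating
3  returned       4
5   pending       2
4      paid       1
add column rating_plus_4 = t['rating'] + 4:
     status  rating  rating_plus_4
3  returned       4              8
5   pending       2              6
4      paid       1              5
Hence 8.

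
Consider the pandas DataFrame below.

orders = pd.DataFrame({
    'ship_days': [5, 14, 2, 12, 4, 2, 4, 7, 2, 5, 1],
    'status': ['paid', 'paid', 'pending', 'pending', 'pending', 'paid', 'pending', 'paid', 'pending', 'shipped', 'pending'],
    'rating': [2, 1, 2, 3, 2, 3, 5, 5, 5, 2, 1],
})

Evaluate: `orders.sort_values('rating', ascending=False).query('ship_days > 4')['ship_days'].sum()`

43

sort by rating descending:
    ship_days   status  rating
6           4  pending       5
7           7     paid       5
8           2  pending       5
3          12  pending       3
5           2     paid       3
0           5     paid       2
2           2  pending       2
4           4  pending       2
9           5  shipped       2
1          14     paid       1
10          1  pending       1
filter rows where ship_days > 4:
   ship_days   status  rating
7          7     paid       5
3         12  pending       3
0          5     paid       2
9          5  shipped       2
1         14     paid       1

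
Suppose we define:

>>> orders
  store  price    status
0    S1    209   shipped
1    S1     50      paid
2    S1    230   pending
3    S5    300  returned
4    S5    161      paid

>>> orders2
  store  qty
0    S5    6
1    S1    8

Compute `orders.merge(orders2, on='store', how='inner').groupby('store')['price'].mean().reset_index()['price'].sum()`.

393.5

merge on 'store' (how='inner') → 5 rows:
  store  price    status  qty
0    S1    209   shipped    8
1    S1     50      paid    8
2    S1    230   pending    8
3    S5    300  returned    6
4    S5    161      paid    6
group by store, mean of price:
store
S1    163.0
S5    230.5
Name: price, dtype: float64
reset_index():
  store  price
0    S1  163.0
1    S5  230.5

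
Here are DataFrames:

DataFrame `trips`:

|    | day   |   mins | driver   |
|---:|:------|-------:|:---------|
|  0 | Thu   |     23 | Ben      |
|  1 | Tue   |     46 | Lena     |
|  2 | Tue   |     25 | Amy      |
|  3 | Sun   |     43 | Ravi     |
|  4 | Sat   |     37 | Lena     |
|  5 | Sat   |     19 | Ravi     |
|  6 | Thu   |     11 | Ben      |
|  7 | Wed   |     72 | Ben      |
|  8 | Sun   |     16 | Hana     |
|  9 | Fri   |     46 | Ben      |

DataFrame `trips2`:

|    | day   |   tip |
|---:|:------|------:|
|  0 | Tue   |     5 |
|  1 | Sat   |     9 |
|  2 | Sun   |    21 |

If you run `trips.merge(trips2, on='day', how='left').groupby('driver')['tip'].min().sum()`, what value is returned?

40.0

merge on 'day' (how='left') → 10 rows:
   day  mins driver   tip
0  Thu    23    Ben   NaN
1  Tue    46   Lena   5.0
2  Tue    25    Amy   5.0
3  Sun    43   Ravi  21.0
4  Sat    37   Lena   9.0
5  Sat    19   Ravi   9.0
6  Thu    11    Ben   NaN
7  Wed    72    Ben   NaN
8  Sun    16   Hana  21.0
9  Fri    46    Ben   NaN
group by driver, min of tip:
driver
Amy      5.0
Ben      NaN
Hana    21.0
Lena     5.0
Ravi     9.0
Name: tip, dtype: float64
The sum of the resulting series is 40.0.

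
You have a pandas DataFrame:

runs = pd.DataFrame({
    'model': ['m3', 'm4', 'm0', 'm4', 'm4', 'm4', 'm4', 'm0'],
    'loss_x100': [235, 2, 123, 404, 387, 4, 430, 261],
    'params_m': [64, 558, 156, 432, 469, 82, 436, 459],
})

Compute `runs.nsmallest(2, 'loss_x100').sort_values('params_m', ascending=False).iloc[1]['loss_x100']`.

take 2 rows with smallest loss_x100:
  model  loss_x100  params_m
1    m4          2       558
5    m4          4        82
sort by params_m descending:
  model  loss_x100  params_m
1    m4          2       558
5    m4          4        82
Then the value at position 1, column 'loss_x100': 4

4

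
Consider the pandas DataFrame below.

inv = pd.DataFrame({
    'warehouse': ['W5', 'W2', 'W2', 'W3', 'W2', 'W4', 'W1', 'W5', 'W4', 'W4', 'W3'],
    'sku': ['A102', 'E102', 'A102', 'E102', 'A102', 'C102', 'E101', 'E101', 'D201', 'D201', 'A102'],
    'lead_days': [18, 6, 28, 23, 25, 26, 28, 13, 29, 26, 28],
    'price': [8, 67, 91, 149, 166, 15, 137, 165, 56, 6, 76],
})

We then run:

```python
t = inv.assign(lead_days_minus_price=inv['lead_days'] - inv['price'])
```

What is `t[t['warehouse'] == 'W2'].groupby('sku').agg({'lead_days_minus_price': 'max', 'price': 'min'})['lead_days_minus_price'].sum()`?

add column lead_days_minus_price = inv['lead_days'] - inv['price']:
   warehouse   sku  lead_days  price  lead_days_minus_price
0         W5  A102         18      8                     10
1         W2  E102          6     67                    -61
2         W2  A102         28     91                    -63
3         W3  E102         23    149                   -126
4         W2  A102         25    166                   -141
5         W4  C102         26     15                     11
6         W1  E101         28    137                   -109
7         W5  E101         13    165                   -152
8         W4  D201         29     56                    -27
9         W4  D201         26      6                     20
10        W3  A102         28     76                    -48
filter rows where warehouse == 'W2':
  warehouse   sku  lead_days  price  lead_days_minus_price
1        W2  E102          6     67                    -61
2        W2  A102         28     91                    -63
4        W2  A102         25    166                   -141
group by sku: max(lead_days_minus_price), min(price):
      lead_days_minus_price  price
sku                               
A102                    -63     91
E102                    -61     67
Finally, sum of column 'lead_days_minus_price' = -124.

-124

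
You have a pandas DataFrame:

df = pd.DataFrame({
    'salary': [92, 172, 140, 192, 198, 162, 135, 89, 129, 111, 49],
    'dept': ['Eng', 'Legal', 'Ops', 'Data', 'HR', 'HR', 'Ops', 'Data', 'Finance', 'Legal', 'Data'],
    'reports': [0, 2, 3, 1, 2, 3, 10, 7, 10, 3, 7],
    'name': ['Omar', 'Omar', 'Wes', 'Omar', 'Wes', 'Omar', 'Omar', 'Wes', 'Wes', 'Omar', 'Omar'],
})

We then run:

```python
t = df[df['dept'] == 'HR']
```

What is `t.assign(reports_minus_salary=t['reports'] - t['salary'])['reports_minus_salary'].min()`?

filter rows where dept == 'HR':
   salary dept  reports  name
4     198   HR        2   Wes
5     162   HR        3  Omar
add column reports_minus_salary = t['reports'] - t['salary']:
   salary dept  reports  name  reports_minus_salary
4     198   HR        2   Wes                  -196
5     162   HR        3  Omar                  -159

-196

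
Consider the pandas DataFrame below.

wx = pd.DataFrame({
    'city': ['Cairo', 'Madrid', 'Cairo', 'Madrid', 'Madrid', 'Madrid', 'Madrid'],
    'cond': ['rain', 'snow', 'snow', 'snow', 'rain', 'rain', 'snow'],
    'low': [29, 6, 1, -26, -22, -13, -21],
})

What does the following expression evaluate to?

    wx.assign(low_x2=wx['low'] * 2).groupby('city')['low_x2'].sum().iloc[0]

60

add column low_x2 = wx['low'] * 2:
     city  cond  low  low_x2
0   Cairo  rain   29      58
1  Madrid  snow    6      12
2   Cairo  snow    1       2
3  Madrid  snow  -26     -52
4  Madrid  rain  -22     -44
5  Madrid  rain  -13     -26
6  Madrid  snow  -21     -42
group by city, sum of low_x2:
city
Cairo      60
Madrid   -152
Name: low_x2, dtype: int64
So iloc[0] = 60.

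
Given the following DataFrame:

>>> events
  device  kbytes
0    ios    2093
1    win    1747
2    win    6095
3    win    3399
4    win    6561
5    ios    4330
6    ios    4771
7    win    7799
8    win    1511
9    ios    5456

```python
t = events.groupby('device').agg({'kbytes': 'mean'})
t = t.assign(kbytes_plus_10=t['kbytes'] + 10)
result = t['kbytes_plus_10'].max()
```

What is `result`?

4528.66666667

group by device, mean of kbytes:
             kbytes
device             
ios     4162.500000
win     4518.666667
add column kbytes_plus_10 = t['kbytes'] + 10:
             kbytes  kbytes_plus_10
device                             
ios     4162.500000     4172.500000
win     4518.666667     4528.666667
Taking the max of column 'kbytes_plus_10' gives 4528.66666667.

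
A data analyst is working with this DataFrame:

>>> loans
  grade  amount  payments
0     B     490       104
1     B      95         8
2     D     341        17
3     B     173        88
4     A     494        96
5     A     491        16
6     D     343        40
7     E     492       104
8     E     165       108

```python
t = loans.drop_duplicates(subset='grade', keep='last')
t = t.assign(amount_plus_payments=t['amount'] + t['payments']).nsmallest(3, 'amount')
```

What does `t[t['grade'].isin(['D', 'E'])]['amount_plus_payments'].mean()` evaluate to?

328.0

drop duplicate grade (keep=last):
  grade  amount  payments
3     B     173        88
5     A     491        16
6     D     343        40
8     E     165       108
add column amount_plus_payments = t['amount'] + t['payments']:
  grade  amount  payments  amount_plus_payments
3     B     173        88                   261
5     A     491        16                   507
6     D     343        40                   383
8     E     165       108                   273
take 3 rows with smallest amount:
  grade  amount  payments  amount_plus_payments
8     E     165       108                   273
3     B     173        88                   261
6     D     343        40                   383
filter rows where grade in ['D', 'E']:
  grade  amount  payments  amount_plus_payments
8     E     165       108                   273
6     D     343        40                   383
So mean() = 328.0.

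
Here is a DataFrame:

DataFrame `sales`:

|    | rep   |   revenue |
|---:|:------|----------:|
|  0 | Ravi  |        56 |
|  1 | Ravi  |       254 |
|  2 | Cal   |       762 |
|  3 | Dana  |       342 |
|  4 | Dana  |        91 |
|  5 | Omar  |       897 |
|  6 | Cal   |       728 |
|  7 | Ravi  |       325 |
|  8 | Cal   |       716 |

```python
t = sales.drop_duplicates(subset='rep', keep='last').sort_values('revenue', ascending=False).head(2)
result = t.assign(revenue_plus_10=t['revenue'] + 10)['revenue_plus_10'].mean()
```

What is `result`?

drop duplicate rep (keep=last):
    rep  revenue
4  Dana       91
5  Omar      897
7  Ravi      325
8   Cal      716
sort by revenue descending:
    rep  revenue
5  Omar      897
8   Cal      716
7  Ravi      325
4  Dana       91
take first 2 rows:
    rep  revenue
5  Omar      897
8   Cal      716
add column revenue_plus_10 = t['revenue'] + 10:
    rep  revenue  revenue_plus_10
5  Omar      897              907
8   Cal      716              726
mean of column 'revenue_plus_10' → 816.5

816.5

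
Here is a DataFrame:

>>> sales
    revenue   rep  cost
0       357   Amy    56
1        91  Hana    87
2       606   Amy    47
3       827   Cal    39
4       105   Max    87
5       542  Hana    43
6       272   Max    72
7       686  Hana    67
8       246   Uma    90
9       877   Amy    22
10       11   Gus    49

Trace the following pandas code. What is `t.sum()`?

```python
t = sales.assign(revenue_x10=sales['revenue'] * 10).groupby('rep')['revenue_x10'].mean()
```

add column revenue_x10 = sales['revenue'] * 10:
    revenue   rep  cost  revenue_x10
0       357   Amy    56         3570
1        91  Hana    87          910
2       606   Amy    47         6060
3       827   Cal    39         8270
4       105   Max    87         1050
5       542  Hana    43         5420
6       272   Max    72         2720
7       686  Hana    67         6860
8       246   Uma    90         2460
9       877   Amy    22         8770
10       11   Gus    49          110
group by rep, mean of revenue_x10:
rep
Amy     6133.333333
Cal     8270.000000
Gus      110.000000
Hana    4396.666667
Max     1885.000000
Uma     2460.000000
Name: revenue_x10, dtype: float64
Finally, sum of the resulting series = 23255.0.

23255.0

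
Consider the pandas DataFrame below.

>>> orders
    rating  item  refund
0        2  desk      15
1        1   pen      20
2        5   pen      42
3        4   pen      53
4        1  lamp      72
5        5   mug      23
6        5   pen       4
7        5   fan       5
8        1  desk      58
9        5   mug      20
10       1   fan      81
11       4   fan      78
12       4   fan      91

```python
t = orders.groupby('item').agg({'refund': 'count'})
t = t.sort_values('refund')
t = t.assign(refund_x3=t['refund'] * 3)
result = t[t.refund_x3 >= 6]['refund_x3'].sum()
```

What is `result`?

36

group by item, count of refund:
      refund
item        
desk       2
fan        4
lamp       1
mug        2
pen        4
sort by refund:
      refund
item        
lamp       1
desk       2
mug        2
fan        4
pen        4
add column refund_x3 = t['refund'] * 3:
      refund  refund_x3
item                   
lamp       1          3
desk       2          6
mug        2          6
fan        4         12
pen        4         12
filter rows where refund_x3 >= 6:
      refund  refund_x3
item                   
desk       2          6
mug        2          6
fan        4         12
pen        4         12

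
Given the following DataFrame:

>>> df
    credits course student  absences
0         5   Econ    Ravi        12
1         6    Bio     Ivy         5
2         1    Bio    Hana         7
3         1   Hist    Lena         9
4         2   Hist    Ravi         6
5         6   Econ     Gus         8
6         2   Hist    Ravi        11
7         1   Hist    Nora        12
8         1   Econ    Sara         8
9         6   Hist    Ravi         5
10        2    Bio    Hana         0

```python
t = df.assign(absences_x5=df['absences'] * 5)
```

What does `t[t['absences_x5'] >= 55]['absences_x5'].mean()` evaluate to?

add column absences_x5 = df['absences'] * 5:
    credits course student  absences  absences_x5
0         5   Econ    Ravi        12           60
1         6    Bio     Ivy         5           25
2         1    Bio    Hana         7           35
3         1   Hist    Lena         9           45
4         2   Hist    Ravi         6           30
5         6   Econ     Gus         8           40
6         2   Hist    Ravi        11           55
7         1   Hist    Nora        12           60
8         1   Econ    Sara         8           40
9         6   Hist    Ravi         5           25
10        2    Bio    Hana         0            0
filter rows where absences_x5 >= 55:
   credits course student  absences  absences_x5
0        5   Econ    Ravi        12           60
6        2   Hist    Ravi        11           55
7        1   Hist    Nora        12           60
mean of column 'absences_x5' → 58.3333333333

58.3333333333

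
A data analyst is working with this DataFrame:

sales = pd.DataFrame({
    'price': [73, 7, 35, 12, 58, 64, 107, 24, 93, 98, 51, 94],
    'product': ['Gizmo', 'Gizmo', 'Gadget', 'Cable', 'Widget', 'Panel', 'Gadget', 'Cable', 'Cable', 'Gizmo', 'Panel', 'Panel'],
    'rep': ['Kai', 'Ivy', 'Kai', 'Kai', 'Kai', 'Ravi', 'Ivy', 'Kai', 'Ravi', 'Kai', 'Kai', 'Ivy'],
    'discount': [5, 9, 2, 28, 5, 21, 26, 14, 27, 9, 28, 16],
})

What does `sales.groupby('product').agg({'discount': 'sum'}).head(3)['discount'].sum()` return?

120

group by product, sum of discount:
         discount
product          
Cable          69
Gadget         28
Gizmo          23
Panel          65
Widget          5
take first 3 rows:
         discount
product          
Cable          69
Gadget         28
Gizmo          23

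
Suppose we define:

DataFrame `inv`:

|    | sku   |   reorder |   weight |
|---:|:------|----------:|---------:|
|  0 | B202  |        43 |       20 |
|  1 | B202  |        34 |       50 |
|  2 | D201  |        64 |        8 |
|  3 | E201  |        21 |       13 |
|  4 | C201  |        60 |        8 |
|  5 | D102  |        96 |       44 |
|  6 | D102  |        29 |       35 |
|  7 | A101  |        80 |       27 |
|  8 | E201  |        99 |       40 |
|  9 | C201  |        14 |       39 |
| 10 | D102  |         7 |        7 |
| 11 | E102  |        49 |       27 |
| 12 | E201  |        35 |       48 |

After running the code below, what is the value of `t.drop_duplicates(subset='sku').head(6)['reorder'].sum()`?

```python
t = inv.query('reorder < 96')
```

filter rows where reorder < 96:
     sku  reorder  weight
0   B202       43      20
1   B202       34      50
2   D201       64       8
3   E201       21      13
4   C201       60       8
6   D102       29      35
7   A101       80      27
9   C201       14      39
10  D102        7       7
11  E102       49      27
12  E201       35      48
drop duplicate sku (keep=first):
     sku  reorder  weight
0   B202       43      20
2   D201       64       8
3   E201       21      13
4   C201       60       8
6   D102       29      35
7   A101       80      27
11  E102       49      27
take first 6 rows:
    sku  reorder  weight
0  B202       43      20
2  D201       64       8
3  E201       21      13
4  C201       60       8
6  D102       29      35
7  A101       80      27
Hence 297.

297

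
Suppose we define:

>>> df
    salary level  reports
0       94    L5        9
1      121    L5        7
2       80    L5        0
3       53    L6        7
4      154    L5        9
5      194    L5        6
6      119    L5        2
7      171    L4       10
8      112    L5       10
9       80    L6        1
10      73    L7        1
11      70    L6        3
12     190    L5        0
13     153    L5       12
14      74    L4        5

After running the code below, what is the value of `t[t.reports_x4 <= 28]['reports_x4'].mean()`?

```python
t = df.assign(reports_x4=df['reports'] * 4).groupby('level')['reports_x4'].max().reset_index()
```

16.0

add column reports_x4 = df['reports'] * 4:
    salary level  reports  reports_x4
0       94    L5        9          36
1      121    L5        7          28
2       80    L5        0           0
3       53    L6        7          28
4      154    L5        9          36
5      194    L5        6          24
6      119    L5        2           8
7      171    L4       10          40
8      112    L5       10          40
9       80    L6        1           4
10      73    L7        1           4
11      70    L6        3          12
12     190    L5        0           0
13     153    L5       12          48
14      74    L4        5          20
group by level, max of reports_x4:
level
L4    40
L5    48
L6    28
L7     4
Name: reports_x4, dtype: int64
reset_index():
  level  reports_x4
0    L4          40
1    L5          48
2    L6          28
3    L7           4
filter rows where reports_x4 <= 28:
  level  reports_x4
2    L6          28
3    L7           4
Taking the mean of column 'reports_x4' gives 16.0.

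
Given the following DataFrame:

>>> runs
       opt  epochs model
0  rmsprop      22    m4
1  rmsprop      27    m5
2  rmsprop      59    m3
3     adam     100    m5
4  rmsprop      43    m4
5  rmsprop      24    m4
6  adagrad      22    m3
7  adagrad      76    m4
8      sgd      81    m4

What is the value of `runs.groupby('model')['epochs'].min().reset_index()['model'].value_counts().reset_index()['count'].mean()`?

group by model, min of epochs:
model
m3    22
m4    22
m5    27
Name: epochs, dtype: int64
reset_index():
  model  epochs
0    m3      22
1    m4      22
2    m5      27
value_counts of model:
model
m3    1
m4    1
m5    1
Name: count, dtype: int64
reset_index():
  model  count
0    m3      1
1    m4      1
2    m5      1
mean of column 'count' → 1.0

1.0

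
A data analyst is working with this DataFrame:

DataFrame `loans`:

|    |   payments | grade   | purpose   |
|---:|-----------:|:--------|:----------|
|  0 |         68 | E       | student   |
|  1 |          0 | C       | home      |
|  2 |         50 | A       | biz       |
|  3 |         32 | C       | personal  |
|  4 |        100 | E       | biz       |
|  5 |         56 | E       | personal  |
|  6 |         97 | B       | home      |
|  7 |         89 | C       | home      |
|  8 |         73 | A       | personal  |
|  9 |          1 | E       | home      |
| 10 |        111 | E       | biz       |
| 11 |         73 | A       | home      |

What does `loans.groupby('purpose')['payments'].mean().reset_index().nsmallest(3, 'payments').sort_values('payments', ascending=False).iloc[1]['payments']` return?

group by purpose, mean of payments:
purpose
biz         87.000000
home        52.000000
personal    53.666667
student     68.000000
Name: payments, dtype: float64
reset_index():
    purpose   payments
0       biz  87.000000
1      home  52.000000
2  personal  53.666667
3   student  68.000000
take 3 rows with smallest payments:
    purpose   payments
1      home  52.000000
2  personal  53.666667
3   student  68.000000
sort by payments descending:
    purpose   payments
3   student  68.000000
2  personal  53.666667
1      home  52.000000
Then the value at position 1, column 'payments': 53.6666666667

53.6666666667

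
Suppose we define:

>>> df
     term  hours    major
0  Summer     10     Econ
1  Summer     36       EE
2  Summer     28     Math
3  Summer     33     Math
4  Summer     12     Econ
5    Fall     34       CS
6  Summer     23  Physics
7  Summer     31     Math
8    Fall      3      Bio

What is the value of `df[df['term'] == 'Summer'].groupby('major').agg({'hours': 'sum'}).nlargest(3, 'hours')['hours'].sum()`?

filter rows where term == 'Summer':
     term  hours    major
0  Summer     10     Econ
1  Summer     36       EE
2  Summer     28     Math
3  Summer     33     Math
4  Summer     12     Econ
6  Summer     23  Physics
7  Summer     31     Math
group by major, sum of hours:
         hours
major         
EE          36
Econ        22
Math        92
Physics     23
take 3 rows with largest hours:
         hours
major         
Math        92
EE          36
Physics     23

151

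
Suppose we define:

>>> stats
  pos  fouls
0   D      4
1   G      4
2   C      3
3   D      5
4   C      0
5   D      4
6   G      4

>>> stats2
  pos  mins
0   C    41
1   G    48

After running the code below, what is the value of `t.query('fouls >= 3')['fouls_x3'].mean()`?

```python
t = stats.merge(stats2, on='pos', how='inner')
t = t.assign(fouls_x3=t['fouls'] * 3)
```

merge on 'pos' (how='inner') → 4 rows:
  pos  fouls  mins
0   G      4    48
1   C      3    41
2   C      0    41
3   G      4    48
add column fouls_x3 = t['fouls'] * 3:
  pos  fouls  mins  fouls_x3
0   G      4    48        12
1   C      3    41         9
2   C      0    41         0
3   G      4    48        12
filter rows where fouls >= 3:
  pos  fouls  mins  fouls_x3
0   G      4    48        12
1   C      3    41         9
3   G      4    48        12
Reading off the mean of column 'fouls_x3', we get 11.0.

11.0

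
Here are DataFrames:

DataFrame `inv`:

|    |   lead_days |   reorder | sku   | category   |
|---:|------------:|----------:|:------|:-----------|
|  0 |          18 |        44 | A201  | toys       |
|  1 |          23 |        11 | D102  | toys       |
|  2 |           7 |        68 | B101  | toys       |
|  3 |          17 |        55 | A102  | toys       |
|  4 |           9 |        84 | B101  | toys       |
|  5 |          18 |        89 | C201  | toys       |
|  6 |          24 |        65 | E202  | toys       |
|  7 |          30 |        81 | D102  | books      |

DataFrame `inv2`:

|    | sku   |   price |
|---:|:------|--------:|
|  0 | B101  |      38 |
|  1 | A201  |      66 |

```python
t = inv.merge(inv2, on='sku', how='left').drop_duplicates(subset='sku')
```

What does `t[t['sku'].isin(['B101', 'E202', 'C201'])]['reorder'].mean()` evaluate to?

merge on 'sku' (how='left') → 8 rows:
   lead_days  reorder   sku category  price
0         18       44  A201     toys   66.0
1         23       11  D102     toys    NaN
2          7       68  B101     toys   38.0
3         17       55  A102     toys    NaN
4          9       84  B101     toys   38.0
5         18       89  C201     toys    NaN
6         24       65  E202     toys    NaN
7         30       81  D102    books    NaN
drop duplicate sku (keep=first):
   lead_days  reorder   sku category  price
0         18       44  A201     toys   66.0
1         23       11  D102     toys    NaN
2          7       68  B101     toys   38.0
3         17       55  A102     toys    NaN
5         18       89  C201     toys    NaN
6         24       65  E202     toys    NaN
filter rows where sku in ['B101', 'E202', 'C201']:
   lead_days  reorder   sku category  price
2          7       68  B101     toys   38.0
5         18       89  C201     toys    NaN
6         24       65  E202     toys    NaN

74.0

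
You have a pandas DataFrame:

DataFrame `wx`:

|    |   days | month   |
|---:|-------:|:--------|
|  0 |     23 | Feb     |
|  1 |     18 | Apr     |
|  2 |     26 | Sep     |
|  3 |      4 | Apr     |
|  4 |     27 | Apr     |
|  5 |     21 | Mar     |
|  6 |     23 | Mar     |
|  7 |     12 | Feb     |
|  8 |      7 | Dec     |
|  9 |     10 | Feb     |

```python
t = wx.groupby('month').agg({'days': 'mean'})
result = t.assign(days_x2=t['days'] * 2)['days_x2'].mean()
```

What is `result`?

group by month, mean of days:
            days
month           
Apr    16.333333
Dec     7.000000
Feb    15.000000
Mar    22.000000
Sep    26.000000
add column days_x2 = t['days'] * 2:
            days    days_x2
month                      
Apr    16.333333  32.666667
Dec     7.000000  14.000000
Feb    15.000000  30.000000
Mar    22.000000  44.000000
Sep    26.000000  52.000000
Hence 34.5333333333.

34.5333333333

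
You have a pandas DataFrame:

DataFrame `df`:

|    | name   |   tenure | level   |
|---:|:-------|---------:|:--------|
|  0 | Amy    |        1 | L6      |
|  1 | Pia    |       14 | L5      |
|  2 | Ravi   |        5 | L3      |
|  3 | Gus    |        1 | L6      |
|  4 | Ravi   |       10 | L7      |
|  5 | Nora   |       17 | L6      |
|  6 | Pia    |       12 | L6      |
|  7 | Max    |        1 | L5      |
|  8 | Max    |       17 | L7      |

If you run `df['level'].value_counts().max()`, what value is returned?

value_counts of level:
level
L6    4
L5    2
L7    2
L3    1
Name: count, dtype: int64
The max of the resulting series is 4.

4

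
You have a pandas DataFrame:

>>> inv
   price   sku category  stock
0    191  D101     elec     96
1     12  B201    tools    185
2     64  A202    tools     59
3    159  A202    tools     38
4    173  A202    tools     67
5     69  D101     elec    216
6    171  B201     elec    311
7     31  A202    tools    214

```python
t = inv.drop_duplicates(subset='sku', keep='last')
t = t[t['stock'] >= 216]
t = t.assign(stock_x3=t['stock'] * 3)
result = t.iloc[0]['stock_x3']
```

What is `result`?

drop duplicate sku (keep=last):
   price   sku category  stock
5     69  D101     elec    216
6    171  B201     elec    311
7     31  A202    tools    214
filter rows where stock >= 216:
   price   sku category  stock
5     69  D101     elec    216
6    171  B201     elec    311
add column stock_x3 = t['stock'] * 3:
   price   sku category  stock  stock_x3
5     69  D101     elec    216       648
6    171  B201     elec    311       933
The value at position 0, column 'stock_x3' is 648.

648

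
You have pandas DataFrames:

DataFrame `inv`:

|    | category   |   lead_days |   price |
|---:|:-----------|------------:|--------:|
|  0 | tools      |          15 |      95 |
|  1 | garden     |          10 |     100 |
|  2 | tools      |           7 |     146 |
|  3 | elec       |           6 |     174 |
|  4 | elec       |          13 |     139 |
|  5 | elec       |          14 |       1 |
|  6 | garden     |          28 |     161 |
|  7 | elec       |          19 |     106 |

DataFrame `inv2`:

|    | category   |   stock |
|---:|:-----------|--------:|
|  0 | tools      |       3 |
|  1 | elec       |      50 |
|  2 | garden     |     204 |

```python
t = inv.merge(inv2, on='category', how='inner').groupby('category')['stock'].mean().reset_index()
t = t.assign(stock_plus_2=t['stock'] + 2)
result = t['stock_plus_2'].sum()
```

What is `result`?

merge on 'category' (how='inner') → 8 rows:
  category  lead_days  price  stock
0    tools         15     95      3
1   garden         10    100    204
2    tools          7    146      3
3     elec          6    174     50
4     elec         13    139     50
5     elec         14      1     50
6   garden         28    161    204
7     elec         19    106     50
group by category, mean of stock:
category
elec       50.0
garden    204.0
tools       3.0
Name: stock, dtype: float64
reset_index():
  category  stock
0     elec   50.0
1   garden  204.0
2    tools    3.0
add column stock_plus_2 = t['stock'] + 2:
  category  stock  stock_plus_2
0     elec   50.0          52.0
1   garden  204.0         206.0
2    tools    3.0           5.0

263.0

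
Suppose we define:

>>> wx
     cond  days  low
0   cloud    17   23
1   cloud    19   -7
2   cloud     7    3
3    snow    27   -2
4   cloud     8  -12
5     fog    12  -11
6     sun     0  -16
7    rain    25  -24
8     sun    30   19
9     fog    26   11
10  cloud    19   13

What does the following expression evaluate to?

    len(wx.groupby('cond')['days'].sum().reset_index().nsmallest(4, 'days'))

4

group by cond, sum of days:
cond
cloud    70
fog      38
rain     25
snow     27
sun      30
Name: days, dtype: int64
reset_index():
    cond  days
0  cloud    70
1    fog    38
2   rain    25
3   snow    27
4    sun    30
take 4 rows with smallest days:
   cond  days
2  rain    25
3  snow    27
4   sun    30
1   fog    38
Hence 4.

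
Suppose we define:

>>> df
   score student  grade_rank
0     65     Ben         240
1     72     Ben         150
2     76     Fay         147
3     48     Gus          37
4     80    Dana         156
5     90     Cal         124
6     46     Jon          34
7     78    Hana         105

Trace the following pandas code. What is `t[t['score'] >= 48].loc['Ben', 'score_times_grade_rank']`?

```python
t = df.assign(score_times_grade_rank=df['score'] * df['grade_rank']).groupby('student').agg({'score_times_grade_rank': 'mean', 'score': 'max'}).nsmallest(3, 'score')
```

add column score_times_grade_rank = df['score'] * df['grade_rank']:
   score student  grade_rank  score_times_grade_rank
0     65     Ben         240                   15600
1     72     Ben         150                   10800
2     76     Fay         147                   11172
3     48     Gus          37                    1776
4     80    Dana         156                   12480
5     90     Cal         124                   11160
6     46     Jon          34                    1564
7     78    Hana         105                    8190
group by student: mean(score_times_grade_rank), max(score):
         score_times_grade_rank  score
student                               
Ben                     13200.0     72
Cal                     11160.0     90
Dana                    12480.0     80
Fay                     11172.0     76
Gus                      1776.0     48
Hana                     8190.0     78
Jon                      1564.0     46
take 3 rows with smallest score:
         score_times_grade_rank  score
student                               
Jon                      1564.0     46
Gus                      1776.0     48
Ben                     13200.0     72
filter rows where score >= 48:
         score_times_grade_rank  score
student                               
Gus                      1776.0     48
Ben                     13200.0     72
Hence 13200.0.

13200.0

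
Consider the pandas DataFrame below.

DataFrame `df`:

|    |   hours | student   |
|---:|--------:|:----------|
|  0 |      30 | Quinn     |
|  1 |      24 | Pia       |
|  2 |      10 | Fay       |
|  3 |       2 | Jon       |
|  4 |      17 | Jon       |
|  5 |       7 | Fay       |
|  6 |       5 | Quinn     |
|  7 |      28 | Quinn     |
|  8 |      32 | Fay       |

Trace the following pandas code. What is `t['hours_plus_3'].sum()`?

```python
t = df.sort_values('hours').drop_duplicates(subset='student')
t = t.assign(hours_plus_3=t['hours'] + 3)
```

50

sort by hours:
   hours student
3      2     Jon
6      5   Quinn
5      7     Fay
2     10     Fay
4     17     Jon
1     24     Pia
7     28   Quinn
0     30   Quinn
8     32     Fay
drop duplicate student (keep=first):
   hours student
3      2     Jon
6      5   Quinn
5      7     Fay
1     24     Pia
add column hours_plus_3 = t['hours'] + 3:
   hours student  hours_plus_3
3      2     Jon             5
6      5   Quinn             8
5      7     Fay            10
1     24     Pia            27
Hence 50.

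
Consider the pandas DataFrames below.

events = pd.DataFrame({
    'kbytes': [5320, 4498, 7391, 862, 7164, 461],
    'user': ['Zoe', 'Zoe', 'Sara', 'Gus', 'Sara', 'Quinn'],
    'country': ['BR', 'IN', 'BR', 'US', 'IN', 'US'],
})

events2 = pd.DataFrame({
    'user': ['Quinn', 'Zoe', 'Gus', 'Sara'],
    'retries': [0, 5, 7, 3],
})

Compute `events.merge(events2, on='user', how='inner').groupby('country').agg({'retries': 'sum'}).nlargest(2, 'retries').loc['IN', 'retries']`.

merge on 'user' (how='inner') → 6 rows:
   kbytes   user country  retries
0    5320    Zoe      BR        5
1    4498    Zoe      IN        5
2    7391   Sara      BR        3
3     862    Gus      US        7
4    7164   Sara      IN        3
5     461  Quinn      US        0
group by country, sum of retries:
         retries
country         
BR             8
IN             8
US             7
take 2 rows with largest retries:
         retries
country         
BR             8
IN             8
Then the value at row 'IN', column 'retries': 8

8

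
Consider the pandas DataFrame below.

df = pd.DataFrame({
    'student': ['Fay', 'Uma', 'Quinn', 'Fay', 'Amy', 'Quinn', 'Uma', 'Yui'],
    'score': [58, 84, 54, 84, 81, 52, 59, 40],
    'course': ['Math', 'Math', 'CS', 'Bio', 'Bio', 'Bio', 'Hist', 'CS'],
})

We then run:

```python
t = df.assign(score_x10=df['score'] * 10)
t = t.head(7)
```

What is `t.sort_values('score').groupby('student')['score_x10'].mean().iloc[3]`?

add column score_x10 = df['score'] * 10:
  student  score course  score_x10
0     Fay     58   Math        580
1     Uma     84   Math        840
2   Quinn     54     CS        540
3     Fay     84    Bio        840
4     Amy     81    Bio        810
5   Quinn     52    Bio        520
6     Uma     59   Hist        590
7     Yui     40     CS        400
take first 7 rows:
  student  score course  score_x10
0     Fay     58   Math        580
1     Uma     84   Math        840
2   Quinn     54     CS        540
3     Fay     84    Bio        840
4     Amy     81    Bio        810
5   Quinn     52    Bio        520
6     Uma     59   Hist        590
sort by score:
  student  score course  score_x10
5   Quinn     52    Bio        520
2   Quinn     54     CS        540
0     Fay     58   Math        580
6     Uma     59   Hist        590
4     Amy     81    Bio        810
1     Uma     84   Math        840
3     Fay     84    Bio        840
group by student, mean of score_x10:
student
Amy      810.0
Fay      710.0
Quinn    530.0
Uma      715.0
Name: score_x10, dtype: float64

715.0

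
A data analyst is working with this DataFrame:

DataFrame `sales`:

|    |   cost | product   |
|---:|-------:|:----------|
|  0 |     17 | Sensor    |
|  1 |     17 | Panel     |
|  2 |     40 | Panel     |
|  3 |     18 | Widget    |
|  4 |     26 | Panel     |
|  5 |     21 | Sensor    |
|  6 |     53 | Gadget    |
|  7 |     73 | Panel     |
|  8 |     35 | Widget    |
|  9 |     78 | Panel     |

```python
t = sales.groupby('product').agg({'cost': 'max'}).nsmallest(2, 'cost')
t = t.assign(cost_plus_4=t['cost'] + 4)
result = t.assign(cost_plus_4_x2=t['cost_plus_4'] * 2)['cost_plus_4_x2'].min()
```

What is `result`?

50

group by product, max of cost:
         cost
product      
Gadget     53
Panel      78
Sensor     21
Widget     35
take 2 rows with smallest cost:
         cost
product      
Sensor     21
Widget     35
add column cost_plus_4 = t['cost'] + 4:
         cost  cost_plus_4
product                   
Sensor     21           25
Widget     35           39
add column cost_plus_4_x2 = t['cost_plus_4'] * 2:
         cost  cost_plus_4  cost_plus_4_x2
product                                   
Sensor     21           25              50
Widget     35           39              78
Finally, min of column 'cost_plus_4_x2' = 50.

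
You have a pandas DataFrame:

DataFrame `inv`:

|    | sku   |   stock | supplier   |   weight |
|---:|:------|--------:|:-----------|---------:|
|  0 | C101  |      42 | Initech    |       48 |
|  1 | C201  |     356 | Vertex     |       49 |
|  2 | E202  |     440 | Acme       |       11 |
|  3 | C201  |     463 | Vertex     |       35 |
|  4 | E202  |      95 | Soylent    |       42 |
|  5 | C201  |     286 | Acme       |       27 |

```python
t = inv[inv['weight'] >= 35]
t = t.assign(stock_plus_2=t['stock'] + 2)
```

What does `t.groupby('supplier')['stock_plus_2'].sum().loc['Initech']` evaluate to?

44

filter rows where weight >= 35:
    sku  stock supplier  weight
0  C101     42  Initech      48
1  C201    356   Vertex      49
3  C201    463   Vertex      35
4  E202     95  Soylent      42
add column stock_plus_2 = t['stock'] + 2:
    sku  stock supplier  weight  stock_plus_2
0  C101     42  Initech      48            44
1  C201    356   Vertex      49           358
3  C201    463   Vertex      35           465
4  E202     95  Soylent      42            97
group by supplier, sum of stock_plus_2:
supplier
Initech     44
Soylent     97
Vertex     823
Name: stock_plus_2, dtype: int64
Hence 44.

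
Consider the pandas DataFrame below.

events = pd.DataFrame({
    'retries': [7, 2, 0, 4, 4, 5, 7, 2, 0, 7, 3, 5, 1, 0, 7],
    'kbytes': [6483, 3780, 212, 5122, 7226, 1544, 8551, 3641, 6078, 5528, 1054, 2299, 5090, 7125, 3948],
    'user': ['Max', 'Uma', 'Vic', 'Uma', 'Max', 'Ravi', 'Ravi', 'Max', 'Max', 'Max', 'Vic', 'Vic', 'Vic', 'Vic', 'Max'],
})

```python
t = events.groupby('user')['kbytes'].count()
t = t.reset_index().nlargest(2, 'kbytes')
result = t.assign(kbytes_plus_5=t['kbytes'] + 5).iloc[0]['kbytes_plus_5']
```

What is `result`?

group by user, count of kbytes:
user
Max     6
Ravi    2
Uma     2
Vic     5
Name: kbytes, dtype: int64
reset_index():
   user  kbytes
0   Max       6
1  Ravi       2
2   Uma       2
3   Vic       5
take 2 rows with largest kbytes:
  user  kbytes
0  Max       6
3  Vic       5
add column kbytes_plus_5 = t['kbytes'] + 5:
  user  kbytes  kbytes_plus_5
0  Max       6             11
3  Vic       5             10

11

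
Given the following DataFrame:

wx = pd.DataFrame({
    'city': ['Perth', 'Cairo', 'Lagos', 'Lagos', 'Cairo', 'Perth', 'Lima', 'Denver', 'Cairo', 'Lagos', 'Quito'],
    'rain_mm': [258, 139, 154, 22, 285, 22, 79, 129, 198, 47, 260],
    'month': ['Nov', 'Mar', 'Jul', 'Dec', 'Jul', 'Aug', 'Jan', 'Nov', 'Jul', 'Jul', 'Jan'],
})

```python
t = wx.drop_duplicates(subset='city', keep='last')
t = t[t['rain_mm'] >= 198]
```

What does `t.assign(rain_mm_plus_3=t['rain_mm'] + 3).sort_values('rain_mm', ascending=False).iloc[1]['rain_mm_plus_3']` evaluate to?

201

drop duplicate city (keep=last):
      city  rain_mm month
5    Perth       22   Aug
6     Lima       79   Jan
7   Denver      129   Nov
8    Cairo      198   Jul
9    Lagos       47   Jul
10   Quito      260   Jan
filter rows where rain_mm >= 198:
     city  rain_mm month
8   Cairo      198   Jul
10  Quito      260   Jan
add column rain_mm_plus_3 = t['rain_mm'] + 3:
     city  rain_mm month  rain_mm_plus_3
8   Cairo      198   Jul             201
10  Quito      260   Jan             263
sort by rain_mm descending:
     city  rain_mm month  rain_mm_plus_3
10  Quito      260   Jan             263
8   Cairo      198   Jul             201
Reading off the value at position 1, column 'rain_mm_plus_3', we get 201.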